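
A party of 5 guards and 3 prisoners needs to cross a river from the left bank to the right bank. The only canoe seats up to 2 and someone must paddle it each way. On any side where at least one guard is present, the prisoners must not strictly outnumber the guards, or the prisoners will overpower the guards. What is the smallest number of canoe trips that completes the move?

13

Counting alone: each trip to the right bank takes at most 2 across and each return brings at least 1 back, so after t trips out (and t−1 returns) at most 2t − (t−1) of the 8 are across; that first reaches 8 at t = 7, so at least 13 crossings are needed.
The plan below uses exactly 13 crossings, so it is optimal:
1. 2 prisoners → the right bank.  (the left bank: 5G 1P; the right bank: 0G 2P)
2. 1 prisoner ← the left bank.  (the left bank: 5G 2P; the right bank: 0G 1P)
3. 2 prisoners → the right bank.  (the left bank: 5G 0P; the right bank: 0G 3P)
4. 1 prisoner ← the left bank.  (the left bank: 5G 1P; the right bank: 0G 2P)
5. 2 guards → the right bank.  (the left bank: 3G 1P; the right bank: 2G 2P)
6. 1 prisoner ← the left bank.  (the left bank: 3G 2P; the right bank: 2G 1P)
7. 1 guard and 1 prisoner → the right bank.  (the left bank: 2G 1P; the right bank: 3G 2P)
8. 1 prisoner ← the left bank.  (the left bank: 2G 2P; the right bank: 3G 1P)
9. 2 prisoners → the right bank.  (the left bank: 2G 0P; the right bank: 3G 3P)
10. 1 prisoner ← the left bank.  (the left bank: 2G 1P; the right bank: 3G 2P)
11. 1 guard and 1 prisoner → the right bank.  (the left bank: 1G 0P; the right bank: 4G 3P)
12. 1 prisoner ← the left bank.  (the left bank: 1G 1P; the right bank: 4G 2P)
13. 1 guard and 1 prisoner → the right bank.  (the left bank: 0G 0P; the right bank: 5G 3P)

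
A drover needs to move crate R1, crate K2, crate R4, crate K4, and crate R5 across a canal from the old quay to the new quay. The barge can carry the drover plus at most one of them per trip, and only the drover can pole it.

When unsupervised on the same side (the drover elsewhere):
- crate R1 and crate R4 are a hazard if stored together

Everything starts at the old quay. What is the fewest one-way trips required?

Counting alone: the drover can take at most 1 across per trip to the new quay, so moving all 5 needs at least 5 loaded trips out, with a return between consecutive ones — at least 9 crossings.
The plan below uses exactly 9 crossings, so it is optimal:
1. Drover goes to the new quay with crate R1.
2. Drover goes back to the old quay alone.
3. Drover goes to the new quay with crate K2.
4. Drover goes back to the old quay alone.
5. Drover goes to the new quay with crate K4.
6. Drover goes back to the old quay alone.
7. Drover goes to the new quay with crate R5.
8. Drover goes back to the old quay alone.
9. Drover goes to the new quay with crate R4.

9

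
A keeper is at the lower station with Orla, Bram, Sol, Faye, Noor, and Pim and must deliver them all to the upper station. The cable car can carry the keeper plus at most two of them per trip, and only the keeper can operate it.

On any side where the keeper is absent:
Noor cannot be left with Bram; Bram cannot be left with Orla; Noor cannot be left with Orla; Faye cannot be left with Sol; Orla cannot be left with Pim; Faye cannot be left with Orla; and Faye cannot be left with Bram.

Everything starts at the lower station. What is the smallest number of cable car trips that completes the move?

impossible

Whatever the first load, the items left behind include a forbidden pair without the keeper. No opening move is safe, so no plan exists.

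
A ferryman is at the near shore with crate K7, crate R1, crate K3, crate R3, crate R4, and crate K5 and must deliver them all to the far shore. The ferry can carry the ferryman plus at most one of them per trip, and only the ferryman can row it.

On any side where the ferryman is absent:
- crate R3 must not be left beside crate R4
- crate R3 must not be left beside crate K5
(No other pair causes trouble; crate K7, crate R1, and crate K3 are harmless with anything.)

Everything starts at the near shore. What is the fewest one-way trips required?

Counting alone: the ferryman can take at most 1 across per trip to the far shore, so moving all 6 needs at least 6 loaded trips out, with a return between consecutive ones — at least 11 crossings.
The safety rule pushes this higher. Following every safe sequence of crossings, the most of the 6 that can be at the far shore as the ferry arrives there on crossing 11 is 5 — never all 6.
So no plan with fewer than 13 crossings exists, and this one achieves 13:
1. Ferryman goes to the far shore with crate R3.
2. Ferryman goes back to the near shore alone.
3. Ferryman goes to the far shore with crate K7.
4. Ferryman goes back to the near shore alone.
5. Ferryman goes to the far shore with crate R1.
6. Ferryman goes back to the near shore alone.
7. Ferryman goes to the far shore with crate K3.
8. Ferryman goes back to the near shore alone.
9. Ferryman goes to the far shore with crate R4.
10. Ferryman goes back to the near shore with crate R3.
11. Ferryman goes to the far shore with crate K5.
12. Ferryman goes back to the near shore alone.
13. Ferryman goes to the far shore with crate R3.

13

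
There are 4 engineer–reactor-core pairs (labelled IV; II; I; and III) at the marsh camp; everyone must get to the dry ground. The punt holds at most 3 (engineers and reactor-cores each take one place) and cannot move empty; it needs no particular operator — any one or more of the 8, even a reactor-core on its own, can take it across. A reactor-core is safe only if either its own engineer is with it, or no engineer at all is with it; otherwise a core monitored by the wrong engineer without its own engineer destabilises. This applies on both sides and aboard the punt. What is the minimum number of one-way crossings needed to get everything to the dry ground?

Counting alone: each trip to the dry ground takes at most 3 across and each return brings at least 1 back, so after t trips out (and t−1 returns) at most 3t − (t−1) of the 8 are across; that first reaches 8 at t = 4, so at least 7 crossings are needed.
The safety rule pushes this higher. Following every safe sequence of crossings, the most of the 8 that can be at the dry ground as the punt arrives there on crossing 7 is 7 — never all 8.
So no plan with fewer than 9 crossings exists, and this one achieves 9:
1. engineer IV and reactor-core IV cross → the dry ground.
2. engineer IV crosses ← the marsh camp.
3. engineer II, engineer IV, and reactor-core II cross → the dry ground.
4. engineer IV and reactor-core IV cross ← the marsh camp.
5. engineer I, engineer III, and engineer IV cross → the dry ground.
6. reactor-core II crosses ← the marsh camp.
7. reactor-core II and reactor-core IV cross → the dry ground.
8. reactor-core IV crosses ← the marsh camp.
9. reactor-core I, reactor-core III, and reactor-core IV cross → the dry ground.

9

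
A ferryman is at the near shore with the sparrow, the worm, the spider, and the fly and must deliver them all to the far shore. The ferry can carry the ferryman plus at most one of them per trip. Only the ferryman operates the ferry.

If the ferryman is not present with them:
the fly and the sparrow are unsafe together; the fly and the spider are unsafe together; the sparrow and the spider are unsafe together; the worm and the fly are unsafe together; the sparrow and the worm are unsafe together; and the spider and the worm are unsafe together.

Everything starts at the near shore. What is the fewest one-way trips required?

Whatever the first load, the items left behind include a forbidden pair without the ferryman. No opening move is safe, so no plan exists.

impossible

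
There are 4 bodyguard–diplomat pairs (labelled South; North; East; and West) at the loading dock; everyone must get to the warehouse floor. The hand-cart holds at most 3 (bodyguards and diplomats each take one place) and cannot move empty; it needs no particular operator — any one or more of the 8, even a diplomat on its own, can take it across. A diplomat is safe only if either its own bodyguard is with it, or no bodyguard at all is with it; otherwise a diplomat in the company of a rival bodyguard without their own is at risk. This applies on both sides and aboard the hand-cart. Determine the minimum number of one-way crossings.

Counting alone: each trip to the warehouse floor takes at most 3 across and each return brings at least 1 back, so after t trips out (and t−1 returns) at most 3t − (t−1) of the 8 are across; that first reaches 8 at t = 4, so at least 7 crossings are needed.
The safety rule pushes this higher. Following every safe sequence of crossings, the most of the 8 that can be at the warehouse floor as the hand-cart arrives there on crossing 7 is 7 — never all 8.
So no plan with fewer than 9 crossings exists, and this one achieves 9:
1. bodyguard South and diplomat South cross → the warehouse floor.
2. bodyguard South crosses ← the loading dock.
3. bodyguard North, bodyguard South, and diplomat North cross → the warehouse floor.
4. bodyguard South and diplomat South cross ← the loading dock.
5. bodyguard East, bodyguard South, and bodyguard West cross → the warehouse floor.
6. diplomat North crosses ← the loading dock.
7. diplomat North and diplomat South cross → the warehouse floor.
8. diplomat South crosses ← the loading dock.
9. diplomat East, diplomat South, and diplomat West cross → the warehouse floor.

9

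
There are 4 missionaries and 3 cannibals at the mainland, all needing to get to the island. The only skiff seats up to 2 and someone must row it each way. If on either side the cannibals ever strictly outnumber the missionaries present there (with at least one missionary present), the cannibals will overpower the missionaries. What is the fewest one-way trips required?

11

Counting alone: each trip to the island takes at most 2 across and each return brings at least 1 back, so after t trips out (and t−1 returns) at most 2t − (t−1) of the 7 are across; that first reaches 7 at t = 6, so at least 11 crossings are needed.
The plan below uses exactly 11 crossings, so it is optimal:
1. 2 cannibals → the island.  (the mainland: 4M 1C; the island: 0M 2C)
2. 1 cannibal ← the mainland.  (the mainland: 4M 2C; the island: 0M 1C)
3. 2 cannibals → the island.  (the mainland: 4M 0C; the island: 0M 3C)
4. 1 cannibal ← the mainland.  (the mainland: 4M 1C; the island: 0M 2C)
5. 2 missionaries → the island.  (the mainland: 2M 1C; the island: 2M 2C)
6. 1 cannibal ← the mainland.  (the mainland: 2M 2C; the island: 2M 1C)
7. 1 missionary and 1 cannibal → the island.  (the mainland: 1M 1C; the island: 3M 2C)
8. 1 missionary ← the mainland.  (the mainland: 2M 1C; the island: 2M 2C)
9. 1 missionary and 1 cannibal → the island.  (the mainland: 1M 0C; the island: 3M 3C)
10. 1 cannibal ← the mainland.  (the mainland: 1M 1C; the island: 3M 2C)
11. 1 missionary and 1 cannibal → the island.  (the mainland: 0M 0C; the island: 4M 3C)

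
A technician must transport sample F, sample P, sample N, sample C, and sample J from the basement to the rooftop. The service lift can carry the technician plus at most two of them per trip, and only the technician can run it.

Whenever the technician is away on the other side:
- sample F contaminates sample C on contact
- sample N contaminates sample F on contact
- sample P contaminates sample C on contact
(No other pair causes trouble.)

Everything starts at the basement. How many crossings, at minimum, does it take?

5

Counting alone: the technician can take at most 2 across per trip to the rooftop, so moving all 5 needs at least 3 loaded trips out, with a return between consecutive ones — at least 5 crossings.
The plan below uses exactly 5 crossings, so it is optimal:
1. Technician goes to the rooftop with sample F and sample P.  [the basement: sample C, sample J, sample N | the rooftop: sample F, sample P]
2. Technician goes back to the basement alone.  [the basement: sample C, sample J, sample N | the rooftop: sample F, sample P]
3. Technician goes to the rooftop with sample J.  [the basement: sample C, sample N | the rooftop: sample F, sample J, sample P]
4. Technician goes back to the basement alone.  [the basement: sample C, sample N | the rooftop: sample F, sample J, sample P]
5. Technician goes to the rooftop with sample C and sample N.  [the basement: — | the rooftop: sample C, sample F, sample J, sample N, sample P]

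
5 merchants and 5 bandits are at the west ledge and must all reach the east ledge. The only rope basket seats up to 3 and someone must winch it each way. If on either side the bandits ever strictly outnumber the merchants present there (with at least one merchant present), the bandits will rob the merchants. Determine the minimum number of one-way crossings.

Counting alone: each trip to the east ledge takes at most 3 across and each return brings at least 1 back, so after t trips out (and t−1 returns) at most 3t − (t−1) of the 10 are across; that first reaches 10 at t = 5, so at least 9 crossings are needed.
The safety rule pushes this higher. Following every safe sequence of crossings, the most of the 10 that can be at the east ledge as the rope basket arrives there on crossing 9 is 9 — never all 10.
So no plan with fewer than 11 crossings exists, and this one achieves 11:
1. 2 bandits → the east ledge.  (the west ledge: 5M 3B; the east ledge: 0M 2B)
2. 1 bandit ← the west ledge.  (the west ledge: 5M 4B; the east ledge: 0M 1B)
3. 3 bandits → the east ledge.  (the west ledge: 5M 1B; the east ledge: 0M 4B)
4. 1 bandit ← the west ledge.  (the west ledge: 5M 2B; the east ledge: 0M 3B)
5. 3 merchants → the east ledge.  (the west ledge: 2M 2B; the east ledge: 3M 3B)
6. 1 merchant and 1 bandit ← the west ledge.  (the west ledge: 3M 3B; the east ledge: 2M 2B)
7. 3 merchants → the east ledge.  (the west ledge: 0M 3B; the east ledge: 5M 2B)
8. 1 bandit ← the west ledge.  (the west ledge: 0M 4B; the east ledge: 5M 1B)
9. 2 bandits → the east ledge.  (the west ledge: 0M 2B; the east ledge: 5M 3B)
10. 1 bandit ← the west ledge.  (the west ledge: 0M 3B; the east ledge: 5M 2B)
11. 3 bandits → the east ledge.  (the west ledge: 0M 0B; the east ledge: 5M 5B)

11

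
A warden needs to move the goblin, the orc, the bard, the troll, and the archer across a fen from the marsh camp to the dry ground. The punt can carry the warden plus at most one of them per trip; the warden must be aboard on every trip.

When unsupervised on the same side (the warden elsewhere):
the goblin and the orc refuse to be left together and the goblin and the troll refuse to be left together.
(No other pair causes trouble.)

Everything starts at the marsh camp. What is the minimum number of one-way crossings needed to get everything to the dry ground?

Counting alone: the warden can take at most 1 across per trip to the dry ground, so moving all 5 needs at least 5 loaded trips out, with a return between consecutive ones — at least 9 crossings.
The safety rule pushes this higher. Following every safe sequence of crossings, the most of the 5 that can be at the dry ground as the punt arrives there on crossing 9 is 4 — never all 5.
So no plan with fewer than 11 crossings exists, and this one achieves 11:
1. Warden goes to the dry ground with the goblin.  [the marsh camp: the archer, the bard, the orc, the troll | the dry ground: the goblin]
2. Warden goes back to the marsh camp alone.  [the marsh camp: the archer, the bard, the orc, the troll | the dry ground: the goblin]
3. Warden goes to the dry ground with the orc.  [the marsh camp: the archer, the bard, the troll | the dry ground: the goblin, the orc]
4. Warden goes back to the marsh camp with the goblin.  [the marsh camp: the archer, the bard, the goblin, the troll | the dry ground: the orc]
5. Warden goes to the dry ground with the troll.  [the marsh camp: the archer, the bard, the goblin | the dry ground: the orc, the troll]
6. Warden goes back to the marsh camp alone.  [the marsh camp: the archer, the bard, the goblin | the dry ground: the orc, the troll]
7. Warden goes to the dry ground with the bard.  [the marsh camp: the archer, the goblin | the dry ground: the bard, the orc, the troll]
8. Warden goes back to the marsh camp alone.  [the marsh camp: the archer, the goblin | the dry ground: the bard, the orc, the troll]
9. Warden goes to the dry ground with the archer.  [the marsh camp: the goblin | the dry ground: the archer, the bard, the orc, the troll]
10. Warden goes back to the marsh camp alone.  [the marsh camp: the goblin | the dry ground: the archer, the bard, the orc, the troll]
11. Warden goes to the dry ground with the goblin.  [the marsh camp: — | the dry ground: the archer, the bard, the goblin, the orc, the troll]

11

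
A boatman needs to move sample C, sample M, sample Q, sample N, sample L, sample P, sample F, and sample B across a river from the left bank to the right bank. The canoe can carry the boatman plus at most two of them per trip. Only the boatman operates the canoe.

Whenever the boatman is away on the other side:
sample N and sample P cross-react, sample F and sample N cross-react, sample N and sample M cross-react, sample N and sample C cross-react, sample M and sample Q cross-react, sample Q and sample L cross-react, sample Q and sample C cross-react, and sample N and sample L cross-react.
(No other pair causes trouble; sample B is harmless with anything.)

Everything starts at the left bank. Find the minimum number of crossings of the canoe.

Counting alone: the boatman can take at most 2 across per trip to the right bank, so moving all 8 needs at least 4 loaded trips out, with a return between consecutive ones — at least 7 crossings.
The safety rule pushes this higher. Following every safe sequence of crossings, the most of the 8 that can be at the right bank as the canoe arrives there on crossings 7, 9 is 6, 7 respectively — never all 8.
So no plan with fewer than 11 crossings exists, and this one achieves 11:
1. Boatman goes to the right bank with sample N and sample Q.
2. Boatman goes back to the left bank alone.
3. Boatman goes to the right bank with sample B.
4. Boatman goes back to the left bank alone.
5. Boatman goes to the right bank with sample C and sample M.
6. Boatman goes back to the left bank with sample N and sample Q.
7. Boatman goes to the right bank with sample L and sample N.
8. Boatman goes back to the left bank with sample N.
9. Boatman goes to the right bank with sample F and sample P.
10. Boatman goes back to the left bank alone.
11. Boatman goes to the right bank with sample N and sample Q.

11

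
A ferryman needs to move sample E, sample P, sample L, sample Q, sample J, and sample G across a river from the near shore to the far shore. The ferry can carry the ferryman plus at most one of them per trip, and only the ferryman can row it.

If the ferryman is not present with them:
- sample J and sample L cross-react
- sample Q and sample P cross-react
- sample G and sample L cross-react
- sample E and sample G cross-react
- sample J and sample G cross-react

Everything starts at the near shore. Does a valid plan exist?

Whatever the first load, the items left behind include a forbidden pair without the ferryman. No opening move is safe, so no plan exists.

No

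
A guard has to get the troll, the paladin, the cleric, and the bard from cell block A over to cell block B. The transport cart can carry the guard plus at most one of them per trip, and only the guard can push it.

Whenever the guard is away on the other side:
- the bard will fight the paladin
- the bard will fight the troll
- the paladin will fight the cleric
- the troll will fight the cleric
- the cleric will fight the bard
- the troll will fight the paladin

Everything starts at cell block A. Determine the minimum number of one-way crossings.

Whatever the first load, the items left behind include a forbidden pair without the guard. No opening move is safe, so no plan exists.

impossible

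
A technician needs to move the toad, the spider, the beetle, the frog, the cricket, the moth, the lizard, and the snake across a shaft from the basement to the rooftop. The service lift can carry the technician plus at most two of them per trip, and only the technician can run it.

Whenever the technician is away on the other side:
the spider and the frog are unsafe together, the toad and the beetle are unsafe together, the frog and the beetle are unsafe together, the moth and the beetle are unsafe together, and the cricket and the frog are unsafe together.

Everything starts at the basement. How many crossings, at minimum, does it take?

Counting alone: the technician can take at most 2 across per trip to the rooftop, so moving all 8 needs at least 4 loaded trips out, with a return between consecutive ones — at least 7 crossings.
The safety rule pushes this higher. Following every safe sequence of crossings, the most of the 8 that can be at the rooftop as the service lift arrives there on crossing 7 is 7 — never all 8.
So no plan with fewer than 9 crossings exists, and this one achieves 9:
1. Technician goes to the rooftop with the beetle and the frog.  [the basement: the cricket, the lizard, the moth, the snake, the spider, the toad | the rooftop: the beetle, the frog]
2. Technician goes back to the basement with the beetle.  [the basement: the beetle, the cricket, the lizard, the moth, the snake, the spider, the toad | the rooftop: the frog]
3. Technician goes to the rooftop with the moth and the toad.  [the basement: the beetle, the cricket, the lizard, the snake, the spider | the rooftop: the frog, the moth, the toad]
4. Technician goes back to the basement alone.  [the basement: the beetle, the cricket, the lizard, the snake, the spider | the rooftop: the frog, the moth, the toad]
5. Technician goes to the rooftop with the lizard and the snake.  [the basement: the beetle, the cricket, the spider | the rooftop: the frog, the lizard, the moth, the snake, the toad]
6. Technician goes back to the basement alone.  [the basement: the beetle, the cricket, the spider | the rooftop: the frog, the lizard, the moth, the snake, the toad]
7. Technician goes to the rooftop with the cricket and the spider.  [the basement: the beetle | the rooftop: the cricket, the frog, the lizard, the moth, the snake, the spider, the toad]
8. Technician goes back to the basement with the frog.  [the basement: the beetle, the frog | the rooftop: the cricket, the lizard, the moth, the snake, the spider, the toad]
9. Technician goes to the rooftop with the beetle and the frog.  [the basement: — | the rooftop: the beetle, the cricket, the frog, the lizard, the moth, the snake, the spider, the toad]

9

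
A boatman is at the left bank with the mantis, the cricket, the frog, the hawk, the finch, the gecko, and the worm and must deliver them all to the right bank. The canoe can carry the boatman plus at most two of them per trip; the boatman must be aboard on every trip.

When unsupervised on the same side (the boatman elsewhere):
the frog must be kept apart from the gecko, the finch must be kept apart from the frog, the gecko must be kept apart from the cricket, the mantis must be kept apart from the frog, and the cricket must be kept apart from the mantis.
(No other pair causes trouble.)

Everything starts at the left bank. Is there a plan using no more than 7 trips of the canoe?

Counting alone: the boatman can take at most 2 across per trip to the right bank, so moving all 7 needs at least 4 loaded trips out, with a return between consecutive ones — at least 7 crossings.
The safety rule pushes this higher. Following every safe sequence of crossings, the most of the 7 that can be at the right bank as the canoe arrives there on crossing 7 is 6 — never all 7.
So the move cannot be finished within 7 crossings. (The shortest complete plan takes 9:)
1. Boatman goes to the right bank with the cricket and the frog.  [the left bank: the finch, the gecko, the hawk, the mantis, the worm | the right bank: the cricket, the frog]
2. Boatman goes back to the left bank alone.  [the left bank: the finch, the gecko, the hawk, the mantis, the worm | the right bank: the cricket, the frog]
3. Boatman goes to the right bank with the mantis.  [the left bank: the finch, the gecko, the hawk, the worm | the right bank: the cricket, the frog, the mantis]
4. Boatman goes back to the left bank with the cricket and the frog.  [the left bank: the cricket, the finch, the frog, the gecko, the hawk, the worm | the right bank: the mantis]
5. Boatman goes to the right bank with the finch and the gecko.  [the left bank: the cricket, the frog, the hawk, the worm | the right bank: the finch, the gecko, the mantis]
6. Boatman goes back to the left bank alone.  [the left bank: the cricket, the frog, the hawk, the worm | the right bank: the finch, the gecko, the mantis]
7. Boatman goes to the right bank with the hawk and the worm.  [the left bank: the cricket, the frog | the right bank: the finch, the gecko, the hawk, the mantis, the worm]
8. Boatman goes back to the left bank alone.  [the left bank: the cricket, the frog | the right bank: the finch, the gecko, the hawk, the mantis, the worm]
9. Boatman goes to the right bank with the cricket and the frog.  [the left bank: — | the right bank: the cricket, the finch, the frog, the gecko, the hawk, the mantis, the worm]

No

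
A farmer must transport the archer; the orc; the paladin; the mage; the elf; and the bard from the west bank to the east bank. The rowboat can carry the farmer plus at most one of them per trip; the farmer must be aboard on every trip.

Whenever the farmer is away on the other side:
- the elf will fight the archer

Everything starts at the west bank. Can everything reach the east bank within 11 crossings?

Yes — this plan uses 11 crossings (≤ 11):
1. Farmer goes to the east bank with the archer.
2. Farmer goes back to the west bank alone.
3. Farmer goes to the east bank with the orc.
4. Farmer goes back to the west bank alone.
5. Farmer goes to the east bank with the paladin.
6. Farmer goes back to the west bank alone.
7. Farmer goes to the east bank with the mage.
8. Farmer goes back to the west bank alone.
9. Farmer goes to the east bank with the bard.
10. Farmer goes back to the west bank alone.
11. Farmer goes to the east bank with the elf.

Yes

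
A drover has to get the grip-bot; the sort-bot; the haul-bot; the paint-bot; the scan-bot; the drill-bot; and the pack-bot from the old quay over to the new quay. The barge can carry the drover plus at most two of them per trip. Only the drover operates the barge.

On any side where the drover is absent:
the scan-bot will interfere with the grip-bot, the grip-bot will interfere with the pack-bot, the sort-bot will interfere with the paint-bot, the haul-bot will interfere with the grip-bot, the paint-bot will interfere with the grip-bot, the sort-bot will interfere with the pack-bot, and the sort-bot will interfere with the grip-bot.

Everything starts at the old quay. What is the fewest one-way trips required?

Counting alone: the drover can take at most 2 across per trip to the new quay, so moving all 7 needs at least 4 loaded trips out, with a return between consecutive ones — at least 7 crossings.
The safety rule pushes this higher. Following every safe sequence of crossings, the most of the 7 that can be at the new quay as the barge arrives there on crossings 7, 9 is 5, 6 respectively — never all 7.
So no plan with fewer than 11 crossings exists, and this one achieves 11:
1. Drover goes to the new quay with the grip-bot and the sort-bot.  [the old quay: the drill-bot, the haul-bot, the pack-bot, the paint-bot, the scan-bot | the new quay: the grip-bot, the sort-bot]
2. Drover goes back to the old quay with the grip-bot.  [the old quay: the drill-bot, the grip-bot, the haul-bot, the pack-bot, the paint-bot, the scan-bot | the new quay: the sort-bot]
3. Drover goes to the new quay with the grip-bot and the haul-bot.  [the old quay: the drill-bot, the pack-bot, the paint-bot, the scan-bot | the new quay: the grip-bot, the haul-bot, the sort-bot]
4. Drover goes back to the old quay with the grip-bot.  [the old quay: the drill-bot, the grip-bot, the pack-bot, the paint-bot, the scan-bot | the new quay: the haul-bot, the sort-bot]
5. Drover goes to the new quay with the grip-bot and the scan-bot.  [the old quay: the drill-bot, the pack-bot, the paint-bot | the new quay: the grip-bot, the haul-bot, the scan-bot, the sort-bot]
6. Drover goes back to the old quay with the grip-bot.  [the old quay: the drill-bot, the grip-bot, the pack-bot, the paint-bot | the new quay: the haul-bot, the scan-bot, the sort-bot]
7. Drover goes to the new quay with the drill-bot and the grip-bot.  [the old quay: the pack-bot, the paint-bot | the new quay: the drill-bot, the grip-bot, the haul-bot, the scan-bot, the sort-bot]
8. Drover goes back to the old quay with the grip-bot.  [the old quay: the grip-bot, the pack-bot, the paint-bot | the new quay: the drill-bot, the haul-bot, the scan-bot, the sort-bot]
9. Drover goes to the new quay with the pack-bot and the paint-bot.  [the old quay: the grip-bot | the new quay: the drill-bot, the haul-bot, the pack-bot, the paint-bot, the scan-bot, the sort-bot]
10. Drover goes back to the old quay with the sort-bot.  [the old quay: the grip-bot, the sort-bot | the new quay: the drill-bot, the haul-bot, the pack-bot, the paint-bot, the scan-bot]
11. Drover goes to the new quay with the grip-bot and the sort-bot.  [the old quay: — | the new quay: the drill-bot, the grip-bot, the haul-bot, the pack-bot, the paint-bot, the scan-bot, the sort-bot]

11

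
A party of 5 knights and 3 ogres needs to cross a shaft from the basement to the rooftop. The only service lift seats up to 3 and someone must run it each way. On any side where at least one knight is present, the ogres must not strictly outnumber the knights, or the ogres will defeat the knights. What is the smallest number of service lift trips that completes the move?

7

Counting alone: each trip to the rooftop takes at most 3 across and each return brings at least 1 back, so after t trips out (and t−1 returns) at most 3t − (t−1) of the 8 are across; that first reaches 8 at t = 4, so at least 7 crossings are needed.
The plan below uses exactly 7 crossings, so it is optimal:
1. 2 ogres → the rooftop.  (the basement: 5K 1O; the rooftop: 0K 2O)
2. 1 ogre ← the basement.  (the basement: 5K 2O; the rooftop: 0K 1O)
3. 2 knights and 1 ogre → the rooftop.  (the basement: 3K 1O; the rooftop: 2K 2O)
4. 1 ogre ← the basement.  (the basement: 3K 2O; the rooftop: 2K 1O)
5. 1 knight and 2 ogres → the rooftop.  (the basement: 2K 0O; the rooftop: 3K 3O)
6. 1 ogre ← the basement.  (the basement: 2K 1O; the rooftop: 3K 2O)
7. 2 knights and 1 ogre → the rooftop.  (the basement: 0K 0O; the rooftop: 5K 3O)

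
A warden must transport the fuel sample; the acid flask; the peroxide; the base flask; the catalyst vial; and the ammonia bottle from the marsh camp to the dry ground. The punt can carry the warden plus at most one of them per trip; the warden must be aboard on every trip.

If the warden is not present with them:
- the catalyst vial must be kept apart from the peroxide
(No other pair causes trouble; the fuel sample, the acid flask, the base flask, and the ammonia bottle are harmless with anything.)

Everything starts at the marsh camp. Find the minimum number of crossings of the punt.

11

Counting alone: the warden can take at most 1 across per trip to the dry ground, so moving all 6 needs at least 6 loaded trips out, with a return between consecutive ones — at least 11 crossings.
The plan below uses exactly 11 crossings, so it is optimal:
1. Warden goes to the dry ground with the peroxide.
2. Warden goes back to the marsh camp alone.
3. Warden goes to the dry ground with the fuel sample.
4. Warden goes back to the marsh camp alone.
5. Warden goes to the dry ground with the acid flask.
6. Warden goes back to the marsh camp alone.
7. Warden goes to the dry ground with the base flask.
8. Warden goes back to the marsh camp alone.
9. Warden goes to the dry ground with the ammonia bottle.
10. Warden goes back to the marsh camp alone.
11. Warden goes to the dry ground with the catalyst vial.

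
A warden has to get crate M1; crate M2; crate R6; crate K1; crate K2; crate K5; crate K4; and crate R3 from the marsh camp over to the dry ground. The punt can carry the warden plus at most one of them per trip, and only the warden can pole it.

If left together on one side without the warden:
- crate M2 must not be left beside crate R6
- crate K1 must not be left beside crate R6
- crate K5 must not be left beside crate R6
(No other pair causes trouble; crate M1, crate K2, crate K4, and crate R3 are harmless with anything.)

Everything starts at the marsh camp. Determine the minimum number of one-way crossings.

impossible

Following every safe sequence of crossings from the start, the most of the 8 that can be at the dry ground as the punt arrives there on crossings 1, 3, 5, 7, 9, 11 is 1, 2, 3, 4, 5, 6 respectively; the best ever achieved is 6 of 8.
From crossing 13 on, no configuration arises that was not already reachable earlier: only 144 distinct safe configurations (who is on which side, and where the punt is) can ever be reached, none of them has everyone across, and every continuation just revisits them. So no valid plan exists.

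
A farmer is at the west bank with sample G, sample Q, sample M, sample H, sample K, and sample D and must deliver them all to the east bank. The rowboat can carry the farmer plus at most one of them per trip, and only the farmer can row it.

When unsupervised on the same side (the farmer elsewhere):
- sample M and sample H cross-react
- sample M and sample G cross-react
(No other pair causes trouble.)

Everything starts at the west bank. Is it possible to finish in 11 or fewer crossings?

No

Counting alone: the farmer can take at most 1 across per trip to the east bank, so moving all 6 needs at least 6 loaded trips out, with a return between consecutive ones — at least 11 crossings.
The safety rule pushes this higher. Following every safe sequence of crossings, the most of the 6 that can be at the east bank as the rowboat arrives there on crossing 11 is 5 — never all 6.
So the move cannot be finished within 11 crossings. (The shortest complete plan takes 13:)
1. Farmer goes to the east bank with sample M.  [the west bank: sample D, sample G, sample H, sample K, sample Q | the east bank: sample M]
2. Farmer goes back to the west bank alone.  [the west bank: sample D, sample G, sample H, sample K, sample Q | the east bank: sample M]
3. Farmer goes to the east bank with sample G.  [the west bank: sample D, sample H, sample K, sample Q | the east bank: sample G, sample M]
4. Farmer goes back to the west bank with sample M.  [the west bank: sample D, sample H, sample K, sample M, sample Q | the east bank: sample G]
5. Farmer goes to the east bank with sample H.  [the west bank: sample D, sample K, sample M, sample Q | the east bank: sample G, sample H]
6. Farmer goes back to the west bank alone.  [the west bank: sample D, sample K, sample M, sample Q | the east bank: sample G, sample H]
7. Farmer goes to the east bank with sample Q.  [the west bank: sample D, sample K, sample M | the east bank: sample G, sample H, sample Q]
8. Farmer goes back to the west bank alone.  [the west bank: sample D, sample K, sample M | the east bank: sample G, sample H, sample Q]
9. Farmer goes to the east bank with sample K.  [the west bank: sample D, sample M | the east bank: sample G, sample H, sample K, sample Q]
10. Farmer goes back to the west bank alone.  [the west bank: sample D, sample M | the east bank: sample G, sample H, sample K, sample Q]
11. Farmer goes to the east bank with sample D.  [the west bank: sample M | the east bank: sample D, sample G, sample H, sample K, sample Q]
12. Farmer goes back to the west bank alone.  [the west bank: sample M | the east bank: sample D, sample G, sample H, sample K, sample Q]
13. Farmer goes to the east bank with sample M.  [the west bank: — | the east bank: sample D, sample G, sample H, sample K, sample M, sample Q]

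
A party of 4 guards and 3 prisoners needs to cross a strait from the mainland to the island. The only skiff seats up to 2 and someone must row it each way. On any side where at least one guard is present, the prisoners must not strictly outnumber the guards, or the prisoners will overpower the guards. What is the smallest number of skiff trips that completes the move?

Counting alone: each trip to the island takes at most 2 across and each return brings at least 1 back, so after t trips out (and t−1 returns) at most 2t − (t−1) of the 7 are across; that first reaches 7 at t = 6, so at least 11 crossings are needed.
The plan below uses exactly 11 crossings, so it is optimal:
1. 2 prisoners → the island.  (the mainland: 4G 1P; the island: 0G 2P)
2. 1 prisoner ← the mainland.  (the mainland: 4G 2P; the island: 0G 1P)
3. 2 prisoners → the island.  (the mainland: 4G 0P; the island: 0G 3P)
4. 1 prisoner ← the mainland.  (the mainland: 4G 1P; the island: 0G 2P)
5. 2 guards → the island.  (the mainland: 2G 1P; the island: 2G 2P)
6. 1 prisoner ← the mainland.  (the mainland: 2G 2P; the island: 2G 1P)
7. 1 guard and 1 prisoner → the island.  (the mainland: 1G 1P; the island: 3G 2P)
8. 1 guard ← the mainland.  (the mainland: 2G 1P; the island: 2G 2P)
9. 1 guard and 1 prisoner → the island.  (the mainland: 1G 0P; the island: 3G 3P)
10. 1 prisoner ← the mainland.  (the mainland: 1G 1P; the island: 3G 2P)
11. 1 guard and 1 prisoner → the island.  (the mainland: 0G 0P; the island: 4G 3P)

11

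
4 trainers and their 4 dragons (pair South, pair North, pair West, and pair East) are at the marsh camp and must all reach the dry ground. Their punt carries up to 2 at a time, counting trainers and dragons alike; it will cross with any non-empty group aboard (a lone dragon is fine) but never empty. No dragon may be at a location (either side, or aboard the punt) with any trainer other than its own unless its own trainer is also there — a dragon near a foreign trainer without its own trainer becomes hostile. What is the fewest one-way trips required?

impossible

Following every safe sequence of crossings from the start, the most of the 8 that can be at the dry ground as the punt arrives there on crossings 1, 3, 5 is 2, 3, 4 respectively; the best ever achieved is 4 of 8.
From crossing 7 on, no configuration arises that was not already reachable earlier: only 44 distinct safe configurations (who is on which side, and where the punt is) can ever be reached, none of them has everyone across, and every continuation just revisits them. So no valid plan exists.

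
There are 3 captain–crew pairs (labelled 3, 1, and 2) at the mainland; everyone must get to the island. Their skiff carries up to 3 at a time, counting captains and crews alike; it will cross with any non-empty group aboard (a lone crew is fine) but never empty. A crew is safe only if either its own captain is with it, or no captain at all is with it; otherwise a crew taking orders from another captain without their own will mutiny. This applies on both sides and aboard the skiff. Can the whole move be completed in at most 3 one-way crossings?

No

Counting alone: each trip to the island takes at most 3 across and each return brings at least 1 back, so after t trips out (and t−1 returns) at most 3t − (t−1) of the 6 are across; that first reaches 6 at t = 3, so at least 5 crossings are needed.
Since 3 < 5, 3 crossings cannot be enough. (The shortest complete plan in fact takes 5:)
1. captain 3 and crew 3 cross → the island.
2. captain 3 crosses ← the mainland.
3. captain 1, captain 2, and captain 3 cross → the island.
4. crew 3 crosses ← the mainland.
5. crew 1, crew 2, and crew 3 cross → the island.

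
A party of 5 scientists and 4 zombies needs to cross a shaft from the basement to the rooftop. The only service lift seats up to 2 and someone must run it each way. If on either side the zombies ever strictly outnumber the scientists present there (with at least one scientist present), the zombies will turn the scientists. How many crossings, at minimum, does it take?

15

Counting alone: each trip to the rooftop takes at most 2 across and each return brings at least 1 back, so after t trips out (and t−1 returns) at most 2t − (t−1) of the 9 are across; that first reaches 9 at t = 8, so at least 15 crossings are needed.
The plan below uses exactly 15 crossings, so it is optimal:
1. 2 zombies → the rooftop.  (the basement: 5S 2Z; the rooftop: 0S 2Z)
2. 1 zombie ← the basement.  (the basement: 5S 3Z; the rooftop: 0S 1Z)
3. 2 zombies → the rooftop.  (the basement: 5S 1Z; the rooftop: 0S 3Z)
4. 1 zombie ← the basement.  (the basement: 5S 2Z; the rooftop: 0S 2Z)
5. 2 scientists → the rooftop.  (the basement: 3S 2Z; the rooftop: 2S 2Z)
6. 1 zombie ← the basement.  (the basement: 3S 3Z; the rooftop: 2S 1Z)
7. 1 scientist and 1 zombie → the rooftop.  (the basement: 2S 2Z; the rooftop: 3S 2Z)
8. 1 scientist ← the basement.  (the basement: 3S 2Z; the rooftop: 2S 2Z)
9. 1 scientist and 1 zombie → the rooftop.  (the basement: 2S 1Z; the rooftop: 3S 3Z)
10. 1 zombie ← the basement.  (the basement: 2S 2Z; the rooftop: 3S 2Z)
11. 1 scientist and 1 zombie → the rooftop.  (the basement: 1S 1Z; the rooftop: 4S 3Z)
12. 1 scientist ← the basement.  (the basement: 2S 1Z; the rooftop: 3S 3Z)
13. 1 scientist and 1 zombie → the rooftop.  (the basement: 1S 0Z; the rooftop: 4S 4Z)
14. 1 zombie ← the basement.  (the basement: 1S 1Z; the rooftop: 4S 3Z)
15. 1 scientist and 1 zombie → the rooftop.  (the basement: 0S 0Z; the rooftop: 5S 4Z)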